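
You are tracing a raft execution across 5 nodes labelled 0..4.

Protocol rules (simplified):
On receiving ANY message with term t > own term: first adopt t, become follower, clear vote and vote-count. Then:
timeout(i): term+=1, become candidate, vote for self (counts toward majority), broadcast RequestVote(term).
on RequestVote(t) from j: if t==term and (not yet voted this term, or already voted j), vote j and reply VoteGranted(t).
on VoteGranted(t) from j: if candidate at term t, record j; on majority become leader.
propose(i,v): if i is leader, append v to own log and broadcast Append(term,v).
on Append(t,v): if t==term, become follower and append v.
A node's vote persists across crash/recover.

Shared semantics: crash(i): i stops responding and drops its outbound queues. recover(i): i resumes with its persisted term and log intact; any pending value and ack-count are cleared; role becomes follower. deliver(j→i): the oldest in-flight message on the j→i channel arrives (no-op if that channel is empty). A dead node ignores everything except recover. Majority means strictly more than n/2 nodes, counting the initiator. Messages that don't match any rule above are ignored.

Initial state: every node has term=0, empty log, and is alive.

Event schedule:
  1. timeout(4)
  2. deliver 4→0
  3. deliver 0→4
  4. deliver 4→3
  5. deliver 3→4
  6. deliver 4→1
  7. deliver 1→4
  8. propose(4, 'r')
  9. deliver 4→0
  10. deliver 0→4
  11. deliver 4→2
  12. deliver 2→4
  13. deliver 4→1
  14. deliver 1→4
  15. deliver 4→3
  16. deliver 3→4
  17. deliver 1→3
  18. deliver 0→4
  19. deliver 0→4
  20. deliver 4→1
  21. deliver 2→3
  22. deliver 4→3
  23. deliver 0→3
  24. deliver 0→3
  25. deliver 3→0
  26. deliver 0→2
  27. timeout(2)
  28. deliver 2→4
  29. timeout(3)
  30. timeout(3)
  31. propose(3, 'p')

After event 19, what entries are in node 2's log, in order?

[1] timeout(4) → N4(cand t1 [-])
[2] deliver 4→0 → N0(foll t1 [-])
[3] deliver 0→4 → ∅
[4] deliver 4→3 → N3(foll t1 [-])
[5] deliver 3→4 → N4(lead t1 [-])
[6] deliver 4→1 → N1(foll t1 [-])
[7] deliver 1→4 → ∅
[8] propose(4,'r') → N4(lead t1 [r])
[9] deliver 4→0 → N0(foll t1 [r])
[10] deliver 0→4 → ∅
[11] deliver 4→2 → N2(foll t1 [-])
[12] deliver 2→4 → ∅
[13] deliver 4→1 → N1(foll t1 [r])
[14] deliver 1→4 → ∅
[15] deliver 4→3 → N3(foll t1 [r])
[16] deliver 3→4 → ∅
[17] deliver 1→3 → ∅
[18] deliver 0→4 → ∅
[19] deliver 0→4 → ∅

empty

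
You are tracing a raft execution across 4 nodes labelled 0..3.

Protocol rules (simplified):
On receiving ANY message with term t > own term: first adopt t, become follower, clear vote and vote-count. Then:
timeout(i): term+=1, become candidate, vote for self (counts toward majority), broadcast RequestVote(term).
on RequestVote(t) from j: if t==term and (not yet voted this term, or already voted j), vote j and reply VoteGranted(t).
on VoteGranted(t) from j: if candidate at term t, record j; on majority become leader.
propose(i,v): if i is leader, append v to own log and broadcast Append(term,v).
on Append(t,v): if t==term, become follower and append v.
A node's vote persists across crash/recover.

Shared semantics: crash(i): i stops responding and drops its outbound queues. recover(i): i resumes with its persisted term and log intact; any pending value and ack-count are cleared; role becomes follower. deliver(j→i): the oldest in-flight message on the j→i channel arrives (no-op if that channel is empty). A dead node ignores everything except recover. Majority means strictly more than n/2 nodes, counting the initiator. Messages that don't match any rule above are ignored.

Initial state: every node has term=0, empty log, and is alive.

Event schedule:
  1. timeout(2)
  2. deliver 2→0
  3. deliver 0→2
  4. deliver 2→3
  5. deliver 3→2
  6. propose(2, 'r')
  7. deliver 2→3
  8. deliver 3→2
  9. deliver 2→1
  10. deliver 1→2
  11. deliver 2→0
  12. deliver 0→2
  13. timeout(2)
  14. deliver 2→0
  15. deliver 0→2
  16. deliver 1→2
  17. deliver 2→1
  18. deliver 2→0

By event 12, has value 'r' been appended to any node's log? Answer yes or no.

yes

[1] timeout(2) → N2(cand t1 [-])
[2] deliver 2→0 → N0(foll t1 [-])
[3] deliver 0→2 → ∅
[4] deliver 2→3 → N3(foll t1 [-])
[5] deliver 3→2 → N2(lead t1 [-])
[6] propose(2,'r') → N2(lead t1 [r])
[7] deliver 2→3 → N3(foll t1 [r])
[8] deliver 3→2 → ∅
[9] deliver 2→1 → N1(foll t1 [-])
[10] deliver 1→2 → ∅
[11] deliver 2→0 → N0(foll t1 [r])
[12] deliver 0→2 → ∅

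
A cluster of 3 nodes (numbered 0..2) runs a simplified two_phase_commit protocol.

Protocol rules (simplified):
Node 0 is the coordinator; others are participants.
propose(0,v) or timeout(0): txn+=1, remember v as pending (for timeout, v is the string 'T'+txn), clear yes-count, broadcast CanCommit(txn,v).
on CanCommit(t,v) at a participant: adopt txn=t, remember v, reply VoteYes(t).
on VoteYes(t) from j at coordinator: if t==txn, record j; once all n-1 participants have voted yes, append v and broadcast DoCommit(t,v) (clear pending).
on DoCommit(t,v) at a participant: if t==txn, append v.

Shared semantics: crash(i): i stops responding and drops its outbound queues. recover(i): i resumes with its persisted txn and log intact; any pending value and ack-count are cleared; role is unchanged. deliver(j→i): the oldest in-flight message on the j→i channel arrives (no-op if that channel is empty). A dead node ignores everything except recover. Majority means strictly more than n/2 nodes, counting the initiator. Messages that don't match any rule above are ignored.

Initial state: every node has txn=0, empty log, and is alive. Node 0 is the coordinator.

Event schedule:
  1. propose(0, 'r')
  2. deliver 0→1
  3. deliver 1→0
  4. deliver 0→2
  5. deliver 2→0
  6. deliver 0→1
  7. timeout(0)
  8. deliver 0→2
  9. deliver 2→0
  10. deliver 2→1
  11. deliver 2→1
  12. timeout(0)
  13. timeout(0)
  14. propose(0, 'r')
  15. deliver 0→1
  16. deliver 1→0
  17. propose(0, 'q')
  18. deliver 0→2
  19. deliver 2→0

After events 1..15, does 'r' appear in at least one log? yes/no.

e1 propose(0,'r'): 0[coor,t=1,-]
e2 deliver 0→1: 1[part,t=1,-]
e3 deliver 1→0: ·
e4 deliver 0→2: 2[part,t=1,-]
e5 deliver 2→0: 0[coor,t=1,r]
e6 deliver 0→1: 1[part,t=1,r]
e7 timeout(0): 0[coor,t=2,r]
e8 deliver 0→2: 2[part,t=1,r]
e9 deliver 2→0: ·
e10 deliver 2→1: ·
e11 deliver 2→1: ·
e12 timeout(0): 0[coor,t=3,r]
e13 timeout(0): 0[coor,t=4,r]
e14 propose(0,'r'): 0[coor,t=5,r]
e15 deliver 0→1: 1[part,t=2,r]

yes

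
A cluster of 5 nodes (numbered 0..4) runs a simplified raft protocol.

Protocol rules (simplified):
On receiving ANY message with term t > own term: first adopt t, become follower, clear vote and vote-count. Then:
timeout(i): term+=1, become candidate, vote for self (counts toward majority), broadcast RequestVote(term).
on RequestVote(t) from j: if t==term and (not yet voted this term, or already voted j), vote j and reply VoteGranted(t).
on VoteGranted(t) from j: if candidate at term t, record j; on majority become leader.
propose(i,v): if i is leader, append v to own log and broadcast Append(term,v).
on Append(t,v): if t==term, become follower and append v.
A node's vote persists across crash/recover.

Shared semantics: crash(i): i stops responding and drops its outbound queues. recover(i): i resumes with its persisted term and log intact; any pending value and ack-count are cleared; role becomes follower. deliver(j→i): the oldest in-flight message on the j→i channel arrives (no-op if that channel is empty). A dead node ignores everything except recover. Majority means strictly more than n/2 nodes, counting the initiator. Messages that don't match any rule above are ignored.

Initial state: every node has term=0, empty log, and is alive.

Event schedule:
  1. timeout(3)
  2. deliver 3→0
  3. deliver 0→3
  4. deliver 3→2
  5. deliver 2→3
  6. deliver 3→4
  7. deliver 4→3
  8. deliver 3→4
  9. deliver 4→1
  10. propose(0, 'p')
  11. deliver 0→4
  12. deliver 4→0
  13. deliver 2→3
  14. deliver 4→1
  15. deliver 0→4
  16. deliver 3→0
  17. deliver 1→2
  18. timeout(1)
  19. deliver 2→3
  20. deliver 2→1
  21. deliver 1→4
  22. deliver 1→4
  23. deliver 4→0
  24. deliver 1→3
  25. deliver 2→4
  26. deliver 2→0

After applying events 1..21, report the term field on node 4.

1

[1] timeout(3) → N3(cand t1 [-])
[2] deliver 3→0 → N0(foll t1 [-])
[3] deliver 0→3 → ∅
[4] deliver 3→2 → N2(foll t1 [-])
[5] deliver 2→3 → N3(lead t1 [-])
[6] deliver 3→4 → N4(foll t1 [-])
[7] deliver 4→3 → ∅
[8] deliver 3→4 → ∅
[9] deliver 4→1 → ∅
[10] propose(0,'p') → ∅
[11] deliver 0→4 → ∅
[12] deliver 4→0 → ∅
[13] deliver 2→3 → ∅
[14] deliver 4→1 → ∅
[15] deliver 0→4 → ∅
[16] deliver 3→0 → ∅
[17] deliver 1→2 → ∅
[18] timeout(1) → N1(cand t1 [-])
[19] deliver 2→3 → ∅
[20] deliver 2→1 → ∅
[21] deliver 1→4 → ∅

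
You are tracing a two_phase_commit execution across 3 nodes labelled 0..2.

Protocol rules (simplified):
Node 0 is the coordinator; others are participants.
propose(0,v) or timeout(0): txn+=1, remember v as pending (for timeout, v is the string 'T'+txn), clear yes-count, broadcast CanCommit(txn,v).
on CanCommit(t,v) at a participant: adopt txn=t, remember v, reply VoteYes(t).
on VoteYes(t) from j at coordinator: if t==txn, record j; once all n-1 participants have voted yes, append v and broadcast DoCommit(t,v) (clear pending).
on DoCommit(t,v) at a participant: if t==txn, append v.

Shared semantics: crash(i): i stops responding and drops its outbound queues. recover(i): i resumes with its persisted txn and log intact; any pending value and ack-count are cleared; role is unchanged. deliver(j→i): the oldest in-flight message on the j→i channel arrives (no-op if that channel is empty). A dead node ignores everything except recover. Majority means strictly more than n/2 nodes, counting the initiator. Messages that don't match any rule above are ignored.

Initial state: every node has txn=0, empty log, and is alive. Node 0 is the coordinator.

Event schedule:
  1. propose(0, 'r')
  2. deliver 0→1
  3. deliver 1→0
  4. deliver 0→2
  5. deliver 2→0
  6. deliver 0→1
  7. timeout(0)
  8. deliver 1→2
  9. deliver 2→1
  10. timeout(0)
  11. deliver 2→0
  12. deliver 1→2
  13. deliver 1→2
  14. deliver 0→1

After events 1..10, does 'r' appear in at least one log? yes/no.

e1 propose(0,'r'): 0[coor,t=1,-]
e2 deliver 0→1: 1[part,t=1,-]
e3 deliver 1→0: ·
e4 deliver 0→2: 2[part,t=1,-]
e5 deliver 2→0: 0[coor,t=1,r]
e6 deliver 0→1: 1[part,t=1,r]
e7 timeout(0): 0[coor,t=2,r]
e8 deliver 1→2: ·
e9 deliver 2→1: ·
e10 timeout(0): 0[coor,t=3,r]

yes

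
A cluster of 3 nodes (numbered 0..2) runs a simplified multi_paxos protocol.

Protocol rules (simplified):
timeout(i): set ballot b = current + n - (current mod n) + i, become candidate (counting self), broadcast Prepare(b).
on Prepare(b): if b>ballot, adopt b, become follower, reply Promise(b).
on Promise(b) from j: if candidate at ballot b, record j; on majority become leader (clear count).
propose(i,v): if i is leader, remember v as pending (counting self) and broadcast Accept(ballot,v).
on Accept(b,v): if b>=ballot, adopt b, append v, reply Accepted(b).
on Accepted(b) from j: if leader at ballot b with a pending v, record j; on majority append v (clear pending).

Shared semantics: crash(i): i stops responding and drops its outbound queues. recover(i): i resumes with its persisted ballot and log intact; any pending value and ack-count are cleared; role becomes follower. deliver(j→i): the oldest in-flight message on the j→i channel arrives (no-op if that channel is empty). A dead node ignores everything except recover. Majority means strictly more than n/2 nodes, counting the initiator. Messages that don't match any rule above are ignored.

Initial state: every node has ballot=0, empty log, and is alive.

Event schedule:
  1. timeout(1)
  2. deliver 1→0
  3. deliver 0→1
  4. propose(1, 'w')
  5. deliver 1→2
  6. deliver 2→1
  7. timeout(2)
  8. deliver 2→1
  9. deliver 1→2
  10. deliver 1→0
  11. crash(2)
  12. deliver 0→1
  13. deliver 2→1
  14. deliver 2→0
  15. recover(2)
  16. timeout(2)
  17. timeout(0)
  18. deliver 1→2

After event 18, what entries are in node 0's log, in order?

w

e1 timeout(1): 1[cand,b=4,-]
e2 deliver 1→0: 0[foll,b=4,-]
e3 deliver 0→1: 1[lead,b=4,-]
e4 propose(1,'w'): ·
e5 deliver 1→2: 2[foll,b=4,-]
e6 deliver 2→1: ·
e7 timeout(2): 2[cand,b=8,-]
e8 deliver 2→1: 1[foll,b=8,-]
e9 deliver 1→2: ·
e10 deliver 1→0: 0[foll,b=4,w]
e11 crash(2): 2[✗cand,b=8,-]
e12 deliver 0→1: ·
e13 deliver 2→1: ·
e14 deliver 2→0: ·
e15 recover(2): 2[foll,b=8,-]
e16 timeout(2): 2[cand,b=11,-]
e17 timeout(0): 0[cand,b=6,w]
e18 deliver 1→2: ·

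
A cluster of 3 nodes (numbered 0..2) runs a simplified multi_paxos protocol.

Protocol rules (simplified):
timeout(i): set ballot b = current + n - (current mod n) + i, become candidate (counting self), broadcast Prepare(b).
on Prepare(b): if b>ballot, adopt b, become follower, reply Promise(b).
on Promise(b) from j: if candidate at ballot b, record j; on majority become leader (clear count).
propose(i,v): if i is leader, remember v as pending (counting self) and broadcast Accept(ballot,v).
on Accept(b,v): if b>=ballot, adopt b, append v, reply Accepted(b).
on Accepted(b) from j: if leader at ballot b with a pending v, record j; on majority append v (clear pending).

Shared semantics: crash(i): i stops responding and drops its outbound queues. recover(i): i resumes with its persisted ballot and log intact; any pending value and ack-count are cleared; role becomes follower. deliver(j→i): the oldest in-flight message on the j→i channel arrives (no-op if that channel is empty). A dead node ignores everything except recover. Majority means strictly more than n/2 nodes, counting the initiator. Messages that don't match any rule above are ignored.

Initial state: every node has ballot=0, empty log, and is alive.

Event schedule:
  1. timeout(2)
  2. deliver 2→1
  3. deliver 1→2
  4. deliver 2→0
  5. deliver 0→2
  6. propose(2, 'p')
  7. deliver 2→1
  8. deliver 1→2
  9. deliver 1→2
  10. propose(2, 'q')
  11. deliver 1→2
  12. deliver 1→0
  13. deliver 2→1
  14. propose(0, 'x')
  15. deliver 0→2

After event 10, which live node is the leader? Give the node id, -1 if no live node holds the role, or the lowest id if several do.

2

after 1 — timeout(2): n2:cand/b5/[-]
after 2 — deliver 2→1: n1:foll/b5/[-]
after 3 — deliver 1→2: n2:lead/b5/[-]
after 4 — deliver 2→0: n0:foll/b5/[-]
after 5 — deliver 0→2: ·
after 6 — propose(2,'p'): ·
after 7 — deliver 2→1: n1:foll/b5/[p]
after 8 — deliver 1→2: n2:lead/b5/[p]
after 9 — deliver 1→2: ·
after 10 — propose(2,'q'): ·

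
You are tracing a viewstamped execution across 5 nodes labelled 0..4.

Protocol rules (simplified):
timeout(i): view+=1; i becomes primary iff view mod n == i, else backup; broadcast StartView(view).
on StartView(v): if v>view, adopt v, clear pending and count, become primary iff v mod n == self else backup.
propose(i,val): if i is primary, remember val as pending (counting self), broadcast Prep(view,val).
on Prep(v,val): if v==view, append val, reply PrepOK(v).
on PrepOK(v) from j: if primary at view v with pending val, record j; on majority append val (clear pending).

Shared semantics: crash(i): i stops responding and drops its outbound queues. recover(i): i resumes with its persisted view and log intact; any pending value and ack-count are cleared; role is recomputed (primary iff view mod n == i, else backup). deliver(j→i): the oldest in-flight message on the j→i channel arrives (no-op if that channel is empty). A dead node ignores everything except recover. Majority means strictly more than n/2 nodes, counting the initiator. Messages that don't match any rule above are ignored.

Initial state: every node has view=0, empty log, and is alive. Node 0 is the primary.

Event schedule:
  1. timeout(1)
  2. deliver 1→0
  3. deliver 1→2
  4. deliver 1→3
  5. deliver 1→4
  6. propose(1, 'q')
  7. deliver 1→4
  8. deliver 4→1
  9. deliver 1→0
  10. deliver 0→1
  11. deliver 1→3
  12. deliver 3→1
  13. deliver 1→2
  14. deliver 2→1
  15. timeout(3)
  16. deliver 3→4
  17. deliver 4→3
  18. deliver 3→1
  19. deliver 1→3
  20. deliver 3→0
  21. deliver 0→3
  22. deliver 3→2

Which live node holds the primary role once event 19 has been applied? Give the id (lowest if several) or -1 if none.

-1

after 1 — timeout(1): n1:prim/v1/[-]
after 2 — deliver 1→0: n0:back/v1/[-]
after 3 — deliver 1→2: n2:back/v1/[-]
after 4 — deliver 1→3: n3:back/v1/[-]
after 5 — deliver 1→4: n4:back/v1/[-]
after 6 — propose(1,'q'): ·
after 7 — deliver 1→4: n4:back/v1/[q]
after 8 — deliver 4→1: ·
after 9 — deliver 1→0: n0:back/v1/[q]
after 10 — deliver 0→1: n1:prim/v1/[q]
after 11 — deliver 1→3: n3:back/v1/[q]
after 12 — deliver 3→1: ·
after 13 — deliver 1→2: n2:back/v1/[q]
after 14 — deliver 2→1: ·
after 15 — timeout(3): n3:back/v2/[q]
after 16 — deliver 3→4: n4:back/v2/[q]
after 17 — deliver 4→3: ·
after 18 — deliver 3→1: n1:back/v2/[q]
after 19 — deliver 1→3: ·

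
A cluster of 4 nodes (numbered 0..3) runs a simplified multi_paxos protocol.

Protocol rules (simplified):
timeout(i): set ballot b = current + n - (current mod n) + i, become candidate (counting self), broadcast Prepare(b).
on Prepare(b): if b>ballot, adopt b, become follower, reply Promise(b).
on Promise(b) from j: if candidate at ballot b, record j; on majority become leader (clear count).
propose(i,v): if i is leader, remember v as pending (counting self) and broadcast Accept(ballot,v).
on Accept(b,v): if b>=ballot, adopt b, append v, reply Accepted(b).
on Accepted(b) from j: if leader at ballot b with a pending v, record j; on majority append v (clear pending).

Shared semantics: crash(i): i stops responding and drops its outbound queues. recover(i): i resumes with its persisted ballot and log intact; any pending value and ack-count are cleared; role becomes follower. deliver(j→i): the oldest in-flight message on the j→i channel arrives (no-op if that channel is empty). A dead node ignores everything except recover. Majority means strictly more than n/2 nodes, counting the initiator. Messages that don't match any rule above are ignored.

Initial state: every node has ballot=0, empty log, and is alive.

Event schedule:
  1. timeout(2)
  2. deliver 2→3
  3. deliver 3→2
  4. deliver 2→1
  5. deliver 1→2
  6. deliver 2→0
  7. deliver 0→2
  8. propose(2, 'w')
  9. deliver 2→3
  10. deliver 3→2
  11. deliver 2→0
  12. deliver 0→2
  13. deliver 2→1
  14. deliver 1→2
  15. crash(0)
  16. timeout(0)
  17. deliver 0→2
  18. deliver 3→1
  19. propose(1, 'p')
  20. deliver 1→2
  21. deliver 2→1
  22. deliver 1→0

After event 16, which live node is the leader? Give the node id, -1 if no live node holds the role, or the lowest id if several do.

e1 timeout(2): 2[cand,b=6,-]
e2 deliver 2→3: 3[foll,b=6,-]
e3 deliver 3→2: ·
e4 deliver 2→1: 1[foll,b=6,-]
e5 deliver 1→2: 2[lead,b=6,-]
e6 deliver 2→0: 0[foll,b=6,-]
e7 deliver 0→2: ·
e8 propose(2,'w'): ·
e9 deliver 2→3: 3[foll,b=6,w]
e10 deliver 3→2: ·
e11 deliver 2→0: 0[foll,b=6,w]
e12 deliver 0→2: 2[lead,b=6,w]
e13 deliver 2→1: 1[foll,b=6,w]
e14 deliver 1→2: ·
e15 crash(0): 0[✗foll,b=6,w]
e16 timeout(0): ·

2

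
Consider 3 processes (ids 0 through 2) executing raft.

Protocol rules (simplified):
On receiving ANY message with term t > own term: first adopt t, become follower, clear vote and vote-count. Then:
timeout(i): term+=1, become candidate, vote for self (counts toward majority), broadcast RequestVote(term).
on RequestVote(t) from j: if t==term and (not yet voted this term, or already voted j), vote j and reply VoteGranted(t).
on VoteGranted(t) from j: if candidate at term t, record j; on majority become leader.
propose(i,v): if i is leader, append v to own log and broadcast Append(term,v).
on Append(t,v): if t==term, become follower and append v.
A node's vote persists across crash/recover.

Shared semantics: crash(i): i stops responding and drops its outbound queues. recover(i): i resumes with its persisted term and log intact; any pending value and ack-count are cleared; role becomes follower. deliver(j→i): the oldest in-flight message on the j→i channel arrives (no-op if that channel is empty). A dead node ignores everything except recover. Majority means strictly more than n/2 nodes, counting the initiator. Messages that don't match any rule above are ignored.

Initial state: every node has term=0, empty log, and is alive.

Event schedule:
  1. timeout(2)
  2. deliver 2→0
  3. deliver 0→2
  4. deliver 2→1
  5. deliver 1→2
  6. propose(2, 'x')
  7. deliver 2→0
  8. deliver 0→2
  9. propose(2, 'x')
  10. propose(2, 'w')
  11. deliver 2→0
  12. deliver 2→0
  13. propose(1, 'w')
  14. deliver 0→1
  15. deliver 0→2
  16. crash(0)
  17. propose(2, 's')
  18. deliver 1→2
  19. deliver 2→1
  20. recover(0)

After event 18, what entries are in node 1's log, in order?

empty

e1 timeout(2): 2[cand,t=1,-]
e2 deliver 2→0: 0[foll,t=1,-]
e3 deliver 0→2: 2[lead,t=1,-]
e4 deliver 2→1: 1[foll,t=1,-]
e5 deliver 1→2: ·
e6 propose(2,'x'): 2[lead,t=1,x]
e7 deliver 2→0: 0[foll,t=1,x]
e8 deliver 0→2: ·
e9 propose(2,'x'): 2[lead,t=1,x,x]
e10 propose(2,'w'): 2[lead,t=1,x,x,w]
e11 deliver 2→0: 0[foll,t=1,x,x]
e12 deliver 2→0: 0[foll,t=1,x,x,w]
e13 propose(1,'w'): ·
e14 deliver 0→1: ·
e15 deliver 0→2: ·
e16 crash(0): 0[✗foll,t=1,x,x,w]
e17 propose(2,'s'): 2[lead,t=1,x,x,w,s]
e18 deliver 1→2: ·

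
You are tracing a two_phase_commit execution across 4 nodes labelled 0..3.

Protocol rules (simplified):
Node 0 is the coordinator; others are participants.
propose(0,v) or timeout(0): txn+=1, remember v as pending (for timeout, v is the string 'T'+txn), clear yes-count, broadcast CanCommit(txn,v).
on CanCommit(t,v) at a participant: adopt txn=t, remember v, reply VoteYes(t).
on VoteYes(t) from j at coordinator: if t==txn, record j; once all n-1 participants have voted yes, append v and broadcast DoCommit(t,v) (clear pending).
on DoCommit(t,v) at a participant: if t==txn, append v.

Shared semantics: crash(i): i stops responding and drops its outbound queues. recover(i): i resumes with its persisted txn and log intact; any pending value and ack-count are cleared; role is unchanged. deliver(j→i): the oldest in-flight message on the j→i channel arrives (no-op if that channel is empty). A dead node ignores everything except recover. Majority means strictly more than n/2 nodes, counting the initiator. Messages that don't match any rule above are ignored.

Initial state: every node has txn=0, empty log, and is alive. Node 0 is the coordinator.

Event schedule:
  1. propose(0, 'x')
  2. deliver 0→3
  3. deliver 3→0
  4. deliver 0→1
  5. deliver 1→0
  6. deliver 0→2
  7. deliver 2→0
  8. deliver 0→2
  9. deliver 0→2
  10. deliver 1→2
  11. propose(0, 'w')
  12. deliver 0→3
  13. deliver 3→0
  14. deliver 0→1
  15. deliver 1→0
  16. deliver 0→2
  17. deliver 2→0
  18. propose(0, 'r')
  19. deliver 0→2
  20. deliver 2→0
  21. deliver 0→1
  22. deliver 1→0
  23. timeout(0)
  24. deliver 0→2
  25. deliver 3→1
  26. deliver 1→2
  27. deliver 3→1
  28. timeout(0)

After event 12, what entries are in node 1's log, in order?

empty

1. propose(0,'x'):  <0:coor t1 ->
2. deliver 0→3:  <3:part t1 ->
3. deliver 3→0:  nop
4. deliver 0→1:  <1:part t1 ->
5. deliver 1→0:  nop
6. deliver 0→2:  <2:part t1 ->
7. deliver 2→0:  <0:coor t1 x>
8. deliver 0→2:  <2:part t1 x>
9. deliver 0→2:  nop
10. deliver 1→2:  nop
11. propose(0,'w'):  <0:coor t2 x>
12. deliver 0→3:  <3:part t1 x>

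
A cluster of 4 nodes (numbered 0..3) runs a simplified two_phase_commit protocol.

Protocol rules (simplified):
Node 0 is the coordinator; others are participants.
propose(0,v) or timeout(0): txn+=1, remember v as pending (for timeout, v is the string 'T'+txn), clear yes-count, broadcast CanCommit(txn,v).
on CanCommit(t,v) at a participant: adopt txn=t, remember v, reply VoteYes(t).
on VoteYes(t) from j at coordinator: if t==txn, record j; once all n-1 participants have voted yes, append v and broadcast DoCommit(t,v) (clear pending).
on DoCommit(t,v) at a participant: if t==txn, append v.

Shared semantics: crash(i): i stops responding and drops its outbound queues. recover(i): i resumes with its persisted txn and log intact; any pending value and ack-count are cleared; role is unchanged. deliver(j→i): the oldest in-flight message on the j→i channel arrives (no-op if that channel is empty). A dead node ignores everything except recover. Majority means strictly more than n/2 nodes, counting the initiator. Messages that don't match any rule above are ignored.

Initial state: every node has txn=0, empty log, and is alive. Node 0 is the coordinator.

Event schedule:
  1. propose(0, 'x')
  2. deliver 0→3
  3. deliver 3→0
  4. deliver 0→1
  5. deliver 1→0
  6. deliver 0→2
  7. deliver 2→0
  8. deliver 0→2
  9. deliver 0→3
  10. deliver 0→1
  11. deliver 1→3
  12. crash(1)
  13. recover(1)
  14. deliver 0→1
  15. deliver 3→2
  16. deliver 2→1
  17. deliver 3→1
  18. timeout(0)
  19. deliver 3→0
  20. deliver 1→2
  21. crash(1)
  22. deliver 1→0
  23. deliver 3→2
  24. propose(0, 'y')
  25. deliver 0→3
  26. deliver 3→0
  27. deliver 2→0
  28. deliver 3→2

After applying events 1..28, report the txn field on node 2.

1

after 1 — propose(0,'x'): n0:coor/t1/[-]
after 2 — deliver 0→3: n3:part/t1/[-]
after 3 — deliver 3→0: ·
after 4 — deliver 0→1: n1:part/t1/[-]
after 5 — deliver 1→0: ·
after 6 — deliver 0→2: n2:part/t1/[-]
after 7 — deliver 2→0: n0:coor/t1/[x]
after 8 — deliver 0→2: n2:part/t1/[x]
after 9 — deliver 0→3: n3:part/t1/[x]
after 10 — deliver 0→1: n1:part/t1/[x]
after 11 — deliver 1→3: ·
after 12 — crash(1): n1:✗part/t1/[x]
after 13 — recover(1): n1:part/t1/[x]
after 14 — deliver 0→1: ·
after 15 — deliver 3→2: ·
after 16 — deliver 2→1: ·
after 17 — deliver 3→1: ·
after 18 — timeout(0): n0:coor/t2/[x]
after 19 — deliver 3→0: ·
after 20 — deliver 1→2: ·
after 21 — crash(1): n1:✗part/t1/[x]
after 22 — deliver 1→0: ·
after 23 — deliver 3→2: ·
after 24 — propose(0,'y'): n0:coor/t3/[x]
after 25 — deliver 0→3: n3:part/t2/[x]
after 26 — deliver 3→0: ·
after 27 — deliver 2→0: ·
after 28 — deliver 3→2: ·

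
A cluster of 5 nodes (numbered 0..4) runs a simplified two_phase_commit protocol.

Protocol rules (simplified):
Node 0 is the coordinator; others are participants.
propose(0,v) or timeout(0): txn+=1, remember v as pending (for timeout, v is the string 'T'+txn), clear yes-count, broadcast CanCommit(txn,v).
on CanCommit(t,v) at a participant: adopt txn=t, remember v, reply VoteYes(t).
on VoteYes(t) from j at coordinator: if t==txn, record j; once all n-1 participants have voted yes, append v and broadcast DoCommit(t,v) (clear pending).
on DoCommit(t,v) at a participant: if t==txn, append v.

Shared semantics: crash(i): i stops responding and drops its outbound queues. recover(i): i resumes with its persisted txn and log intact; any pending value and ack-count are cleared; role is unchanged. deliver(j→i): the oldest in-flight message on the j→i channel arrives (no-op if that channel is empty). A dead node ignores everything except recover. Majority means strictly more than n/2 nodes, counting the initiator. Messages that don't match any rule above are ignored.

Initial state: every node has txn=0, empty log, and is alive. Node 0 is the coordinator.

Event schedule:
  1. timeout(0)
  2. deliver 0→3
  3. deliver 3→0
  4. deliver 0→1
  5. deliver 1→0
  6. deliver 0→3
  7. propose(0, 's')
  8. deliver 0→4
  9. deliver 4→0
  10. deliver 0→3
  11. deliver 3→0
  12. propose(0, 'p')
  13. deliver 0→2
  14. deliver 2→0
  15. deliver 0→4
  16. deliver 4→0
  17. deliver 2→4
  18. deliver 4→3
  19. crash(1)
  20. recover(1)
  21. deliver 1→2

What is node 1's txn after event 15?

1

after 1 — timeout(0): n0:coor/t1/[-]
after 2 — deliver 0→3: n3:part/t1/[-]
after 3 — deliver 3→0: ·
after 4 — deliver 0→1: n1:part/t1/[-]
after 5 — deliver 1→0: ·
after 6 — deliver 0→3: ·
after 7 — propose(0,'s'): n0:coor/t2/[-]
after 8 — deliver 0→4: n4:part/t1/[-]
after 9 — deliver 4→0: ·
after 10 — deliver 0→3: n3:part/t2/[-]
after 11 — deliver 3→0: ·
after 12 — propose(0,'p'): n0:coor/t3/[-]
after 13 — deliver 0→2: n2:part/t1/[-]
after 14 — deliver 2→0: ·
after 15 — deliver 0→4: n4:part/t2/[-]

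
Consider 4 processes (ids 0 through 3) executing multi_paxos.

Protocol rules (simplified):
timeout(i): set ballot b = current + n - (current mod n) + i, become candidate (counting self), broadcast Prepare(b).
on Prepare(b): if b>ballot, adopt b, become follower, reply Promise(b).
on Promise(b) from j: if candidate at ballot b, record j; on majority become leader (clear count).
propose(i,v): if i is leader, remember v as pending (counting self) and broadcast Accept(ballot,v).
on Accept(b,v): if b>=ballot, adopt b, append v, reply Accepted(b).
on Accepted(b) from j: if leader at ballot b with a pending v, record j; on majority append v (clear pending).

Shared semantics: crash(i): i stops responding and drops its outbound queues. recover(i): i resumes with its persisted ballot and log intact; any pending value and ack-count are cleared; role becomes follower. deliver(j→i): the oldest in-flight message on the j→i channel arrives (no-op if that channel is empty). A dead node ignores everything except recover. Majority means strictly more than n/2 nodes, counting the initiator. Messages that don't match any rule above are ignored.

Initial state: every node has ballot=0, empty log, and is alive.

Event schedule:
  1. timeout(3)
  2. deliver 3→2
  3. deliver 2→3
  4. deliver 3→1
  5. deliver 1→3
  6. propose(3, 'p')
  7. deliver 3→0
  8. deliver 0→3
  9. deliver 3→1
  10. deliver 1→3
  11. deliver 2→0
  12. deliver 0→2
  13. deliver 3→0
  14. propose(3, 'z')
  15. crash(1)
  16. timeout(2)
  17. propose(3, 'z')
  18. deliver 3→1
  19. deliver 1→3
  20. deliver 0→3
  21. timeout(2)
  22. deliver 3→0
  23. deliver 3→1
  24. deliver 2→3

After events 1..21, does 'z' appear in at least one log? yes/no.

no

[1] timeout(3) → N3(cand b7 [-])
[2] deliver 3→2 → N2(foll b7 [-])
[3] deliver 2→3 → ∅
[4] deliver 3→1 → N1(foll b7 [-])
[5] deliver 1→3 → N3(lead b7 [-])
[6] propose(3,'p') → ∅
[7] deliver 3→0 → N0(foll b7 [-])
[8] deliver 0→3 → ∅
[9] deliver 3→1 → N1(foll b7 [p])
[10] deliver 1→3 → ∅
[11] deliver 2→0 → ∅
[12] deliver 0→2 → ∅
[13] deliver 3→0 → N0(foll b7 [p])
[14] propose(3,'z') → ∅
[15] crash(1) → N1(✗foll b7 [p])
[16] timeout(2) → N2(cand b10 [-])
[17] propose(3,'z') → ∅
[18] deliver 3→1 → ∅
[19] deliver 1→3 → ∅
[20] deliver 0→3 → ∅
[21] timeout(2) → N2(cand b14 [-])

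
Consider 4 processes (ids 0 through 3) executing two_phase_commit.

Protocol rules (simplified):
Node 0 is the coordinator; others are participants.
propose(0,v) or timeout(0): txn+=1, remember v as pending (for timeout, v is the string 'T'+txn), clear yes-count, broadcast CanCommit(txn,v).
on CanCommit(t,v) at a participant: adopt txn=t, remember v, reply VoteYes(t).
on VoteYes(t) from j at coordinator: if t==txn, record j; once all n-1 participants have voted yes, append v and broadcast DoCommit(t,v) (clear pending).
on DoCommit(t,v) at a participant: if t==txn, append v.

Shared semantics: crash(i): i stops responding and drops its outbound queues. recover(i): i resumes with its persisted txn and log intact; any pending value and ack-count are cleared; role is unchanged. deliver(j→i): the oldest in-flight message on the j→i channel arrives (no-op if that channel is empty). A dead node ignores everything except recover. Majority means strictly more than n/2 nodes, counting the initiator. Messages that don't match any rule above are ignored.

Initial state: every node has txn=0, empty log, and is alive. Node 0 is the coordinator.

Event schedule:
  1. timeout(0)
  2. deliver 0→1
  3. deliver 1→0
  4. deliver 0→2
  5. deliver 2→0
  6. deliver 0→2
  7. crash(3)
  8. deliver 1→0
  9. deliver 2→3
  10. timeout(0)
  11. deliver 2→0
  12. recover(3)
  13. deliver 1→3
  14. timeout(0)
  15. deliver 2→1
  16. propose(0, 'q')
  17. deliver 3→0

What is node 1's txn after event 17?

after 1 — timeout(0): n0:coor/t1/[-]
after 2 — deliver 0→1: n1:part/t1/[-]
after 3 — deliver 1→0: ·
after 4 — deliver 0→2: n2:part/t1/[-]
after 5 — deliver 2→0: ·
after 6 — deliver 0→2: ·
after 7 — crash(3): n3:✗part/t0/[-]
after 8 — deliver 1→0: ·
after 9 — deliver 2→3: ·
after 10 — timeout(0): n0:coor/t2/[-]
after 11 — deliver 2→0: ·
after 12 — recover(3): n3:part/t0/[-]
after 13 — deliver 1→3: ·
after 14 — timeout(0): n0:coor/t3/[-]
after 15 — deliver 2→1: ·
after 16 — propose(0,'q'): n0:coor/t4/[-]
after 17 — deliver 3→0: ·

1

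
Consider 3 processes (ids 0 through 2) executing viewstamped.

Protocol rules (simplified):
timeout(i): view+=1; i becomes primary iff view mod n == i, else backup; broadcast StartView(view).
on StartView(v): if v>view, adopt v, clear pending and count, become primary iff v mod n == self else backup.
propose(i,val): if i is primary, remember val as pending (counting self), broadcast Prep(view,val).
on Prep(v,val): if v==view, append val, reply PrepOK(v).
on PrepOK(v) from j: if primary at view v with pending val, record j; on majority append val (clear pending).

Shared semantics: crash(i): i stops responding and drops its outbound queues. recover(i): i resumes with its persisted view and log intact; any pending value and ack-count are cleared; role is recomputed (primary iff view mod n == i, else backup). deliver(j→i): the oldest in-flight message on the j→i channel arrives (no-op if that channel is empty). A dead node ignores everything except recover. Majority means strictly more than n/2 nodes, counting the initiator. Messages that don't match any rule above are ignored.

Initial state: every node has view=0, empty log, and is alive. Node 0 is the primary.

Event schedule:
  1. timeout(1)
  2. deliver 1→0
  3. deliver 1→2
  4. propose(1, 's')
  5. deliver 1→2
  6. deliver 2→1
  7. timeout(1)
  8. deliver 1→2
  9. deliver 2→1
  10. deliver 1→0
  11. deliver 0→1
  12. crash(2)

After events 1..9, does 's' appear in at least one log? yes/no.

1. timeout(1):  <1:prim v1 ->
2. deliver 1→0:  <0:back v1 ->
3. deliver 1→2:  <2:back v1 ->
4. propose(1,'s'):  nop
5. deliver 1→2:  <2:back v1 s>
6. deliver 2→1:  <1:prim v1 s>
7. timeout(1):  <1:back v2 s>
8. deliver 1→2:  <2:prim v2 s>
9. deliver 2→1:  nop

yes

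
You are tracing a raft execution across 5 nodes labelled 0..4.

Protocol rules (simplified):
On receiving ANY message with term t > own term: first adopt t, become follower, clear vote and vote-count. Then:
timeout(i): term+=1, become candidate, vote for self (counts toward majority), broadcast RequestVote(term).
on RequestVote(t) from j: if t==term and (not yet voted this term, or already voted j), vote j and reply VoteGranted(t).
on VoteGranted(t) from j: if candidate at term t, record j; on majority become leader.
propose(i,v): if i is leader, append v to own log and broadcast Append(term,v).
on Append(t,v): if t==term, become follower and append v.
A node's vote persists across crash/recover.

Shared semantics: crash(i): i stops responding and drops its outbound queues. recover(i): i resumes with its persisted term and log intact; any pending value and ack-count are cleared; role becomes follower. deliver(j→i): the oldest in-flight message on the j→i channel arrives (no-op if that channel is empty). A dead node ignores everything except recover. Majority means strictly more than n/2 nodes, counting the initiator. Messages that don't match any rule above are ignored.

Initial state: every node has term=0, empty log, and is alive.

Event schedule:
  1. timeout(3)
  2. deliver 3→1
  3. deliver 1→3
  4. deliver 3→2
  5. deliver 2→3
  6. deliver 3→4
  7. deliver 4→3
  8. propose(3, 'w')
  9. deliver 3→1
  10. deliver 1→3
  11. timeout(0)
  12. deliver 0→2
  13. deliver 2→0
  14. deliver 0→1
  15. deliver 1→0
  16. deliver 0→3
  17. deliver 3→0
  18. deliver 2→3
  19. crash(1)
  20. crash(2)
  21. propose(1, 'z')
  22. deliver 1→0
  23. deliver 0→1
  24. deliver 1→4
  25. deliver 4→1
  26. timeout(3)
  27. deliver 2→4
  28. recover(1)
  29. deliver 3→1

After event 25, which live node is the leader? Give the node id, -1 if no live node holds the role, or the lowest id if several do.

[1] timeout(3) → N3(cand t1 [-])
[2] deliver 3→1 → N1(foll t1 [-])
[3] deliver 1→3 → ∅
[4] deliver 3→2 → N2(foll t1 [-])
[5] deliver 2→3 → N3(lead t1 [-])
[6] deliver 3→4 → N4(foll t1 [-])
[7] deliver 4→3 → ∅
[8] propose(3,'w') → N3(lead t1 [w])
[9] deliver 3→1 → N1(foll t1 [w])
[10] deliver 1→3 → ∅
[11] timeout(0) → N0(cand t1 [-])
[12] deliver 0→2 → ∅
[13] deliver 2→0 → ∅
[14] deliver 0→1 → ∅
[15] deliver 1→0 → ∅
[16] deliver 0→3 → ∅
[17] deliver 3→0 → ∅
[18] deliver 2→3 → ∅
[19] crash(1) → N1(✗foll t1 [w])
[20] crash(2) → N2(✗foll t1 [-])
[21] propose(1,'z') → ∅
[22] deliver 1→0 → ∅
[23] deliver 0→1 → ∅
[24] deliver 1→4 → ∅
[25] deliver 4→1 → ∅

3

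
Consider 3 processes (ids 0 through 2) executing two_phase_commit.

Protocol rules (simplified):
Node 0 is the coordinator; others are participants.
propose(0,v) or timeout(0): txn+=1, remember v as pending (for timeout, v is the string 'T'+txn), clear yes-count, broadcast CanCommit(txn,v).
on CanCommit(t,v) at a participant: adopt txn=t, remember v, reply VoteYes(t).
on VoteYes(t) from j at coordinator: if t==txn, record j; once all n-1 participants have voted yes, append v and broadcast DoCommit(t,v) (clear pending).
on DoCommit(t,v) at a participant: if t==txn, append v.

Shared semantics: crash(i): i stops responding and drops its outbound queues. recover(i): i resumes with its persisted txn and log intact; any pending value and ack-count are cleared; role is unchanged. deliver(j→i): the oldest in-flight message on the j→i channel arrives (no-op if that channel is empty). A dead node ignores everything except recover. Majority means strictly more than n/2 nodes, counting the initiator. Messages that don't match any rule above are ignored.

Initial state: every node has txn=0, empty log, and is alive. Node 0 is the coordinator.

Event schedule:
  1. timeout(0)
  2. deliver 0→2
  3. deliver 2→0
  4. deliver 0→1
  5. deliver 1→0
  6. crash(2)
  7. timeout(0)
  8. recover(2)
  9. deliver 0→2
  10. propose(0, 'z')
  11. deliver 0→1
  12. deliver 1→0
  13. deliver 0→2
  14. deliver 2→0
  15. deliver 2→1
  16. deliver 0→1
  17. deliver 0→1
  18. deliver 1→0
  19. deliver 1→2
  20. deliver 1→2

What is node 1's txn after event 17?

1. timeout(0):  <0:coor t1 ->
2. deliver 0→2:  <2:part t1 ->
3. deliver 2→0:  nop
4. deliver 0→1:  <1:part t1 ->
5. deliver 1→0:  <0:coor t1 T1>
6. crash(2):  <2:✗part t1 ->
7. timeout(0):  <0:coor t2 T1>
8. recover(2):  <2:part t1 ->
9. deliver 0→2:  <2:part t1 T1>
10. propose(0,'z'):  <0:coor t3 T1>
11. deliver 0→1:  <1:part t1 T1>
12. deliver 1→0:  nop
13. deliver 0→2:  <2:part t2 T1>
14. deliver 2→0:  nop
15. deliver 2→1:  nop
16. deliver 0→1:  <1:part t2 T1>
17. deliver 0→1:  <1:part t3 T1>

3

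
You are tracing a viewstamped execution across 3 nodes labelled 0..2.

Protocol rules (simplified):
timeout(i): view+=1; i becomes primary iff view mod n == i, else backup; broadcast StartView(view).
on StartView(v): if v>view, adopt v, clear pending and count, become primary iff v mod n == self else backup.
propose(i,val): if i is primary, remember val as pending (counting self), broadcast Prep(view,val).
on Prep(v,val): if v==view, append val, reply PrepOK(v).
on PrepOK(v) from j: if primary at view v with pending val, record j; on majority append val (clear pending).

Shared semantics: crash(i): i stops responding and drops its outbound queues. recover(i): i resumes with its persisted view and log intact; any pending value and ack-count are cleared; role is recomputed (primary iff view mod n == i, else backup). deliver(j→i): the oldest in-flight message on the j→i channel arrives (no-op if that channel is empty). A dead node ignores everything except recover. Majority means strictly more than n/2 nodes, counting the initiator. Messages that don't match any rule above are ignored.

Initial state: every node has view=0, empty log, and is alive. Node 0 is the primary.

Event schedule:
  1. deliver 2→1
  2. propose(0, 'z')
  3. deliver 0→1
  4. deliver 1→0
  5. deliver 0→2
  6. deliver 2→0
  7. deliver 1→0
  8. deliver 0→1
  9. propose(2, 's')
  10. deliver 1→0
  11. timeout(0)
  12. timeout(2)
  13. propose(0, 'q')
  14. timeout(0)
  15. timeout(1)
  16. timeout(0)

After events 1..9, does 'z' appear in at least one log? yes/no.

yes

after 1 — deliver 2→1: ·
after 2 — propose(0,'z'): ·
after 3 — deliver 0→1: n1:back/v0/[z]
after 4 — deliver 1→0: n0:prim/v0/[z]
after 5 — deliver 0→2: n2:back/v0/[z]
after 6 — deliver 2→0: ·
after 7 — deliver 1→0: ·
after 8 — deliver 0→1: ·
after 9 — propose(2,'s'): ·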